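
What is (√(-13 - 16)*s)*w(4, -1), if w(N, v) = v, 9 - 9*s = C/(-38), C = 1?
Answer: -343*I*√29/342 ≈ -5.4009*I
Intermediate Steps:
s = 343/342 (s = 1 - 1/(9*(-38)) = 1 - (-1)/(9*38) = 1 - ⅑*(-1/38) = 1 + 1/342 = 343/342 ≈ 1.0029)
(√(-13 - 16)*s)*w(4, -1) = (√(-13 - 16)*(343/342))*(-1) = (√(-29)*(343/342))*(-1) = ((I*√29)*(343/342))*(-1) = (343*I*√29/342)*(-1) = -343*I*√29/342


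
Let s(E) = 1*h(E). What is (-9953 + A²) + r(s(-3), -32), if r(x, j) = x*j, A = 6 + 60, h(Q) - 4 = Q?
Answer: -5629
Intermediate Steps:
h(Q) = 4 + Q
A = 66
s(E) = 4 + E (s(E) = 1*(4 + E) = 4 + E)
r(x, j) = j*x
(-9953 + A²) + r(s(-3), -32) = (-9953 + 66²) - 32*(4 - 3) = (-9953 + 4356) - 32*1 = -5597 - 32 = -5629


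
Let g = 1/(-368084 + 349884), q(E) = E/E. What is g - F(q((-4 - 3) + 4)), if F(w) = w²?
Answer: -18201/18200 ≈ -1.0001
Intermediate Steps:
q(E) = 1
g = -1/18200 (g = 1/(-18200) = -1/18200 ≈ -5.4945e-5)
g - F(q((-4 - 3) + 4)) = -1/18200 - 1*1² = -1/18200 - 1*1 = -1/18200 - 1 = -18201/18200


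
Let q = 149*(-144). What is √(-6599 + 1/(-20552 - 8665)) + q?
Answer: -21456 + 2*I*√1408281195882/29217 ≈ -21456.0 + 81.234*I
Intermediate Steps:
q = -21456
√(-6599 + 1/(-20552 - 8665)) + q = √(-6599 + 1/(-20552 - 8665)) - 21456 = √(-6599 + 1/(-29217)) - 21456 = √(-6599 - 1/29217) - 21456 = √(-192802984/29217) - 21456 = 2*I*√1408281195882/29217 - 21456 = -21456 + 2*I*√1408281195882/29217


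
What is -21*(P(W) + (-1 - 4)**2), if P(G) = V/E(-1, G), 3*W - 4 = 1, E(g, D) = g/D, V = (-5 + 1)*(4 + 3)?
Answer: -1505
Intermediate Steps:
V = -28 (V = -4*7 = -28)
W = 5/3 (W = 4/3 + (1/3)*1 = 4/3 + 1/3 = 5/3 ≈ 1.6667)
P(G) = 28*G (P(G) = -28*(-G) = -(-28)*G = 28*G)
-21*(P(W) + (-1 - 4)**2) = -21*(28*(5/3) + (-1 - 4)**2) = -21*(140/3 + (-5)**2) = -21*(140/3 + 25) = -21*215/3 = -1505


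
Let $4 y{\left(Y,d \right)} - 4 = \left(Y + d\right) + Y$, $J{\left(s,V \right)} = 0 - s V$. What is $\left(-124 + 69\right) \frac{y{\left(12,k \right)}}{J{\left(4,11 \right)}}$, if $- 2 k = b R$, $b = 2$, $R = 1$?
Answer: $\frac{135}{16} \approx 8.4375$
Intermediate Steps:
$J{\left(s,V \right)} = - V s$ ($J{\left(s,V \right)} = 0 - V s = - V s$)
$k = -1$ ($k = - \frac{2 \cdot 1}{2} = \left(- \frac{1}{2}\right) 2 = -1$)
$y{\left(Y,d \right)} = 1 + \frac{Y}{2} + \frac{d}{4}$ ($y{\left(Y,d \right)} = 1 + \frac{\left(Y + d\right) + Y}{4} = 1 + \frac{d + 2 Y}{4} = 1 + \left(\frac{Y}{2} + \frac{d}{4}\right) = 1 + \frac{Y}{2} + \frac{d}{4}$)
$\left(-124 + 69\right) \frac{y{\left(12,k \right)}}{J{\left(4,11 \right)}} = \left(-124 + 69\right) \frac{1 + \frac{1}{2} \cdot 12 + \frac{1}{4} \left(-1\right)}{\left(-1\right) 11 \cdot 4} = - 55 \frac{1 + 6 - \frac{1}{4}}{-44} = - 55 \cdot \frac{27}{4} \left(- \frac{1}{44}\right) = \left(-55\right) \left(- \frac{27}{176}\right) = \frac{135}{16}$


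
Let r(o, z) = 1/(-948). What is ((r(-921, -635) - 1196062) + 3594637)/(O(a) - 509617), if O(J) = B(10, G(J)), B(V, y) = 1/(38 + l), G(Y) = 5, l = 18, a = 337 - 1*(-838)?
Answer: -31833887386/6763636587 ≈ -4.7066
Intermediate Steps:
a = 1175 (a = 337 + 838 = 1175)
r(o, z) = -1/948
B(V, y) = 1/56 (B(V, y) = 1/(38 + 18) = 1/56)
O(J) = 1/56
((r(-921, -635) - 1196062) + 3594637)/(O(a) - 509617) = ((-1/948 - 1196062) + 3594637)/(1/56 - 509617) = (-1133866777/948 + 3594637)/(-28538551/56) = (2273849099/948)*(-56/28538551) = -31833887386/6763636587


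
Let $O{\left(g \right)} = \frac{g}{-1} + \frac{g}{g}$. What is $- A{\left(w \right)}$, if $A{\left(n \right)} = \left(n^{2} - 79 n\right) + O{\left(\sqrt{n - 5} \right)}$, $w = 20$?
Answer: $1179 + \sqrt{15} \approx 1182.9$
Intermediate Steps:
$O{\left(g \right)} = 1 - g$ ($O{\left(g \right)} = g \left(-1\right) + 1 = - g + 1 = 1 - g$)
$A{\left(n \right)} = 1 + n^{2} - \sqrt{-5 + n} - 79 n$ ($A{\left(n \right)} = \left(n^{2} - 79 n\right) - \left(-1 + \sqrt{n - 5}\right) = \left(n^{2} - 79 n\right) - \left(-1 + \sqrt{-5 + n}\right) = 1 + n^{2} - \sqrt{-5 + n} - 79 n$)
$- A{\left(w \right)} = - (1 + 20^{2} - \sqrt{-5 + 20} - 1580) = - (1 + 400 - \sqrt{15} - 1580) = - (-1179 - \sqrt{15}) = 1179 + \sqrt{15}$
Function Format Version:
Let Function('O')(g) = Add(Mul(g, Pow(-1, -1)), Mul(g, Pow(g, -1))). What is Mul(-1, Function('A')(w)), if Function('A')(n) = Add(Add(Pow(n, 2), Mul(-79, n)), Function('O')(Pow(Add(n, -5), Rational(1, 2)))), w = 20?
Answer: Add(1179, Pow(15, Rational(1, 2))) ≈ 1182.9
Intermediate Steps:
Function('O')(g) = Add(1, Mul(-1, g)) (Function('O')(g) = Add(Mul(g, -1), 1) = Add(Mul(-1, g), 1) = Add(1, Mul(-1, g)))
Function('A')(n) = Add(1, Pow(n, 2), Mul(-1, Pow(Add(-5, n), Rational(1, 2))), Mul(-79, n)) (Function('A')(n) = Add(Add(Pow(n, 2), Mul(-79, n)), Add(1, Mul(-1, Pow(Add(n, -5), Rational(1, 2))))) = Add(Add(Pow(n, 2), Mul(-79, n)), Add(1, Mul(-1, Pow(Add(-5, n), Rational(1, 2))))) = Add(1, Pow(n, 2), Mul(-1, Pow(Add(-5, n), Rational(1, 2))), Mul(-79, n)))
Mul(-1, Function('A')(w)) = Mul(-1, Add(1, Pow(20, 2), Mul(-1, Pow(Add(-5, 20), Rational(1, 2))), Mul(-79, 20))) = Mul(-1, Add(1, 400, Mul(-1, Pow(15, Rational(1, 2))), -1580)) = Mul(-1, Add(-1179, Mul(-1, Pow(15, Rational(1, 2))))) = Add(1179, Pow(15, Rational(1, 2)))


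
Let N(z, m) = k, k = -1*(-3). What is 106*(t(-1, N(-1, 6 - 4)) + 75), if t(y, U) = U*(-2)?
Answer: 7314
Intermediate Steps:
k = 3
N(z, m) = 3
t(y, U) = -2*U
106*(t(-1, N(-1, 6 - 4)) + 75) = 106*(-2*3 + 75) = 106*(-6 + 75) = 106*69 = 7314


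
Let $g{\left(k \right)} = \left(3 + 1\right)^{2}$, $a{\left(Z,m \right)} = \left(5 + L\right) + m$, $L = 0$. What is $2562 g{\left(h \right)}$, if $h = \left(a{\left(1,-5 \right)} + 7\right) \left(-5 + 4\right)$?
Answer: $40992$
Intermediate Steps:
$a{\left(Z,m \right)} = 5 + m$ ($a{\left(Z,m \right)} = \left(5 + 0\right) + m = 5 + m$)
$h = -7$ ($h = \left(\left(5 - 5\right) + 7\right) \left(-5 + 4\right) = \left(0 + 7\right) \left(-1\right) = 7 \left(-1\right) = -7$)
$g{\left(k \right)} = 16$ ($g{\left(k \right)} = 4^{2} = 16$)
$2562 g{\left(h \right)} = 2562 \cdot 16 = 40992$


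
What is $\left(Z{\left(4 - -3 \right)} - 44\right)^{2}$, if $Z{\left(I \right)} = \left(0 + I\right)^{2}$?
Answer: $25$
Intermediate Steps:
$Z{\left(I \right)} = I^{2}$
$\left(Z{\left(4 - -3 \right)} - 44\right)^{2} = \left(\left(4 - -3\right)^{2} - 44\right)^{2} = \left(\left(4 + 3\right)^{2} - 44\right)^{2} = \left(7^{2} - 44\right)^{2} = \left(49 - 44\right)^{2} = 5^{2} = 25$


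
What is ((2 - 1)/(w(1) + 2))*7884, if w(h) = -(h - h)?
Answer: 3942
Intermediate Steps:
w(h) = 0 (w(h) = -1*0 = 0)
((2 - 1)/(w(1) + 2))*7884 = ((2 - 1)/(0 + 2))*7884 = (1/2)*7884 = (1*(½))*7884 = (½)*7884 = 3942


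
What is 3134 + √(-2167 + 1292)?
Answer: 3134 + 5*I*√35 ≈ 3134.0 + 29.58*I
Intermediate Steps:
3134 + √(-2167 + 1292) = 3134 + √(-875) = 3134 + 5*I*√35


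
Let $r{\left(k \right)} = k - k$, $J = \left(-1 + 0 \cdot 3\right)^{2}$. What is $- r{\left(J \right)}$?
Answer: $0$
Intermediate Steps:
$J = 1$ ($J = \left(-1 + 0\right)^{2} = \left(-1\right)^{2} = 1$)
$r{\left(k \right)} = 0$
$- r{\left(J \right)} = \left(-1\right) 0 = 0$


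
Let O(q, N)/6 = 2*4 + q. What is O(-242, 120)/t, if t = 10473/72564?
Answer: -33959952/3491 ≈ -9727.9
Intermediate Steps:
O(q, N) = 48 + 6*q (O(q, N) = 6*(2*4 + q) = 6*(8 + q) = 48 + 6*q)
t = 3491/24188 (t = 10473*(1/72564) = 3491/24188 ≈ 0.14433)
O(-242, 120)/t = (48 + 6*(-242))/(3491/24188) = (48 - 1452)*(24188/3491) = -1404*24188/3491 = -33959952/3491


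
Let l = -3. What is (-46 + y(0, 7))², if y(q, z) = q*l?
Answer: 2116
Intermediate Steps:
y(q, z) = -3*q (y(q, z) = q*(-3) = -3*q)
(-46 + y(0, 7))² = (-46 - 3*0)² = (-46 + 0)² = (-46)² = 2116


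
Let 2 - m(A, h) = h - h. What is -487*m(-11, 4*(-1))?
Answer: -974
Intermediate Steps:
m(A, h) = 2 (m(A, h) = 2 - (h - h) = 2 - 1*0 = 2 + 0 = 2)
-487*m(-11, 4*(-1)) = -487*2 = -974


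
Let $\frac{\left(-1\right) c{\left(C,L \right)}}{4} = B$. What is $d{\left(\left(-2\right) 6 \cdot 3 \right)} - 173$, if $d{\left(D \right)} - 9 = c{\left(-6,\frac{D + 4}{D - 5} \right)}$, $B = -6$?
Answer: $-140$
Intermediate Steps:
$c{\left(C,L \right)} = 24$ ($c{\left(C,L \right)} = \left(-4\right) \left(-6\right) = 24$)
$d{\left(D \right)} = 33$ ($d{\left(D \right)} = 9 + 24 = 33$)
$d{\left(\left(-2\right) 6 \cdot 3 \right)} - 173 = 33 - 173 = -140$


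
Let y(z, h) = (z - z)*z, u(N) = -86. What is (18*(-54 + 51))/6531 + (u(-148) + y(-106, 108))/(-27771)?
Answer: -312656/60457467 ≈ -0.0051715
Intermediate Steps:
y(z, h) = 0 (y(z, h) = 0*z = 0)
(18*(-54 + 51))/6531 + (u(-148) + y(-106, 108))/(-27771) = (18*(-54 + 51))/6531 + (-86 + 0)/(-27771) = (18*(-3))*(1/6531) - 86*(-1/27771) = -54*1/6531 + 86/27771 = -18/2177 + 86/27771 = -312656/60457467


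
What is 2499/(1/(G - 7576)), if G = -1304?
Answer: -22191120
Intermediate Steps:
2499/(1/(G - 7576)) = 2499/(1/(-1304 - 7576)) = 2499/(1/(-8880)) = 2499/(-1/8880) = 2499*(-8880) = -22191120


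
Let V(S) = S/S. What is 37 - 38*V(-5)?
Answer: -1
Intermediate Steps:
V(S) = 1
37 - 38*V(-5) = 37 - 38*1 = 37 - 38 = -1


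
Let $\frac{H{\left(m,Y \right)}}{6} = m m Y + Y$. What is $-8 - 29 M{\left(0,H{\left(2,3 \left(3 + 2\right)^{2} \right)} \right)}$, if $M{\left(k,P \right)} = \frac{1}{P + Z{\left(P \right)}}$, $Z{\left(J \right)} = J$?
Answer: $- \frac{36029}{4500} \approx -8.0064$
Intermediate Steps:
$H{\left(m,Y \right)} = 6 Y + 6 Y m^{2}$ ($H{\left(m,Y \right)} = 6 \left(m m Y + Y\right) = 6 \left(m^{2} Y + Y\right) = 6 \left(Y m^{2} + Y\right) = 6 \left(Y + Y m^{2}\right) = 6 Y + 6 Y m^{2}$)
$M{\left(k,P \right)} = \frac{1}{2 P}$ ($M{\left(k,P \right)} = \frac{1}{P + P} = \frac{1}{2 P}$)
$-8 - 29 M{\left(0,H{\left(2,3 \left(3 + 2\right)^{2} \right)} \right)} = -8 - 29 \frac{1}{2 \cdot 6 \cdot 3 \left(3 + 2\right)^{2} \left(1 + 2^{2}\right)} = -8 - 29 \frac{1}{2 \cdot 6 \cdot 3 \cdot 5^{2} \left(1 + 4\right)} = -8 - 29 \frac{1}{2 \cdot 6 \cdot 3 \cdot 25 \cdot 5} = -8 - 29 \frac{1}{2 \cdot 6 \cdot 75 \cdot 5} = -8 - 29 \frac{1}{2 \cdot 2250} = -8 - 29 \cdot \frac{1}{2} \cdot \frac{1}{2250} = -8 - \frac{29}{4500} = - \frac{36029}{4500}$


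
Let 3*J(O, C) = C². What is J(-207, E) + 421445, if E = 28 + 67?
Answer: 1273360/3 ≈ 4.2445e+5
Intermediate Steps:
E = 95
J(O, C) = C²/3
J(-207, E) + 421445 = (⅓)*95² + 421445 = (⅓)*9025 + 421445 = 9025/3 + 421445 = 1273360/3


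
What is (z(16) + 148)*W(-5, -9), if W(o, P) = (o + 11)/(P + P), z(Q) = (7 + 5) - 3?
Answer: -157/3 ≈ -52.333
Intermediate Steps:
z(Q) = 9 (z(Q) = 12 - 3 = 9)
W(o, P) = (11 + o)/(2*P) (W(o, P) = (11 + o)/((2*P)) = (11 + o)*(1/(2*P)) = (11 + o)/(2*P))
(z(16) + 148)*W(-5, -9) = (9 + 148)*((1/2)*(11 - 5)/(-9)) = 157*((1/2)*(-1/9)*6) = 157*(-1/3) = -157/3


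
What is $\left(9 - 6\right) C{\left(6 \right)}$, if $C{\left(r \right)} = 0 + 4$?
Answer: $12$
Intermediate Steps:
$C{\left(r \right)} = 4$
$\left(9 - 6\right) C{\left(6 \right)} = \left(9 - 6\right) 4 = 3 \cdot 4 = 12$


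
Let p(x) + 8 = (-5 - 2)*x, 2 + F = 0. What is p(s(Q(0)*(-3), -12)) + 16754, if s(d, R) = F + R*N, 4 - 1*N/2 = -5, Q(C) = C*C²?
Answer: 18272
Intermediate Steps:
Q(C) = C³
N = 18 (N = 8 - 2*(-5) = 8 + 10 = 18)
F = -2 (F = -2 + 0 = -2)
s(d, R) = -2 + 18*R (s(d, R) = -2 + R*18 = -2 + 18*R)
p(x) = -8 - 7*x (p(x) = -8 + (-5 - 2)*x = -8 - 7*x)
p(s(Q(0)*(-3), -12)) + 16754 = (-8 - 7*(-2 + 18*(-12))) + 16754 = (-8 - 7*(-2 - 216)) + 16754 = (-8 - 7*(-218)) + 16754 = (-8 + 1526) + 16754 = 1518 + 16754 = 18272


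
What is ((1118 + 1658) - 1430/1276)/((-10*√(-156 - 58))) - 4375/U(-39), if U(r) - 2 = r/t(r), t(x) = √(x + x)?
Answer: -17500/47 + 4375*I*√78/47 + 160943*I*√214/124120 ≈ -372.34 + 841.07*I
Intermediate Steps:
t(x) = √2*√x (t(x) = √(2*x) = √2*√x)
U(r) = 2 + √2*√r/2 (U(r) = 2 + r/((√2*√r)) = 2 + r*(√2/(2*√r)) = 2 + √2*√r/2)
((1118 + 1658) - 1430/1276)/((-10*√(-156 - 58))) - 4375/U(-39) = ((1118 + 1658) - 1430/1276)/((-10*√(-156 - 58))) - 4375/(2 + √2*√(-39)/2) = (2776 - 1430*1/1276)/((-10*I*√214)) - 4375/(2 + √2*(I*√39)/2) = (2776 - 65/58)/((-10*I*√214)) - 4375/(2 + I*√78/2) = 160943/(58*((-10*I*√214))) - 4375/(2 + I*√78/2) = 160943*(I*√214/2140)/58 - 4375/(2 + I*√78/2) = 160943*I*√214/124120 - 4375/(2 + I*√78/2) = -4375/(2 + I*√78/2) + 160943*I*√214/124120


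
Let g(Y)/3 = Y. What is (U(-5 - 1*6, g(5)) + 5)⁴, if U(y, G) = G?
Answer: 160000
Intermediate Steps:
g(Y) = 3*Y
(U(-5 - 1*6, g(5)) + 5)⁴ = (3*5 + 5)⁴ = (15 + 5)⁴ = 20⁴ = 160000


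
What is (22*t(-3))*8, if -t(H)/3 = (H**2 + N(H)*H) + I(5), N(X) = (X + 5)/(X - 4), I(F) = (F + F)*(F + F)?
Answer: -406032/7 ≈ -58005.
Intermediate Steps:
I(F) = 4*F**2 (I(F) = (2*F)*(2*F) = 4*F**2)
N(X) = (5 + X)/(-4 + X)
t(H) = -300 - 3*H**2 - 3*H*(5 + H)/(-4 + H) (t(H) = -3*((H**2 + ((5 + H)/(-4 + H))*H) + 4*5**2) = -3*((H**2 + H*(5 + H)/(-4 + H)) + 4*25) = -3*((H**2 + H*(5 + H)/(-4 + H)) + 100) = -3*(100 + H**2 + H*(5 + H)/(-4 + H)) = -300 - 3*H**2 - 3*H*(5 + H)/(-4 + H))
(22*t(-3))*8 = (22*(3*(400 - 1*(-3)**3 - 105*(-3) + 3*(-3)**2)/(-4 - 3)))*8 = (22*(3*(400 - 1*(-27) + 315 + 3*9)/(-7)))*8 = (22*(3*(-1/7)*(400 + 27 + 315 + 27)))*8 = (22*(3*(-1/7)*769))*8 = (22*(-2307/7))*8 = -50754/7*8 = -406032/7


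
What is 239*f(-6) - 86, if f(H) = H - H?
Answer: -86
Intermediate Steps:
f(H) = 0
239*f(-6) - 86 = 239*0 - 86 = 0 - 86 = -86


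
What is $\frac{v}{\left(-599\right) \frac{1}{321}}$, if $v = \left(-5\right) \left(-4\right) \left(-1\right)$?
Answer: $\frac{6420}{599} \approx 10.718$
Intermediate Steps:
$v = -20$ ($v = 20 \left(-1\right) = -20$)
$\frac{v}{\left(-599\right) \frac{1}{321}} = - \frac{20}{\left(-599\right) \frac{1}{321}} = - \frac{20}{- \frac{599}{321}} = \left(-20\right) \left(- \frac{321}{599}\right) = \frac{6420}{599}$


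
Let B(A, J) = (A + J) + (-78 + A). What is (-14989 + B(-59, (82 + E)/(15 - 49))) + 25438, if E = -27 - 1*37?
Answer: 174292/17 ≈ 10252.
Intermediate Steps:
E = -64 (E = -27 - 37 = -64)
B(A, J) = -78 + J + 2*A
(-14989 + B(-59, (82 + E)/(15 - 49))) + 25438 = (-14989 + (-78 + (82 - 64)/(15 - 49) + 2*(-59))) + 25438 = (-14989 + (-78 + 18/(-34) - 118)) + 25438 = (-14989 + (-78 + 18*(-1/34) - 118)) + 25438 = (-14989 + (-78 - 9/17 - 118)) + 25438 = (-14989 - 3341/17) + 25438 = -258154/17 + 25438 = 174292/17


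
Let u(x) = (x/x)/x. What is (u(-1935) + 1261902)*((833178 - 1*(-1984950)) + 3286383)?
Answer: 1656208346904951/215 ≈ 7.7033e+12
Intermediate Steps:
u(x) = 1/x
(u(-1935) + 1261902)*((833178 - 1*(-1984950)) + 3286383) = (1/(-1935) + 1261902)*((833178 - 1*(-1984950)) + 3286383) = (-1/1935 + 1261902)*((833178 + 1984950) + 3286383) = 2441780369*(2818128 + 3286383)/1935 = (2441780369/1935)*6104511 = 1656208346904951/215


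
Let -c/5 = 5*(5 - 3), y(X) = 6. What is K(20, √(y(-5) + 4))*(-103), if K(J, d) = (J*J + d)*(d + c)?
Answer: 2058970 - 36050*√10 ≈ 1.9450e+6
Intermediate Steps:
c = -50 (c = -25*(5 - 3) = -25*2 = -5*10 = -50)
K(J, d) = (-50 + d)*(d + J²) (K(J, d) = (J*J + d)*(d - 50) = (J² + d)*(-50 + d) = (d + J²)*(-50 + d) = (-50 + d)*(d + J²))
K(20, √(y(-5) + 4))*(-103) = ((√(6 + 4))² - 50*√(6 + 4) - 50*20² + √(6 + 4)*20²)*(-103) = ((√10)² - 50*√10 - 50*400 + √10*400)*(-103) = (10 - 50*√10 - 20000 + 400*√10)*(-103) = (-19990 + 350*√10)*(-103) = 2058970 - 36050*√10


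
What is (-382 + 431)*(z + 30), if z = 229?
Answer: 12691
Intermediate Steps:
(-382 + 431)*(z + 30) = (-382 + 431)*(229 + 30) = 49*259 = 12691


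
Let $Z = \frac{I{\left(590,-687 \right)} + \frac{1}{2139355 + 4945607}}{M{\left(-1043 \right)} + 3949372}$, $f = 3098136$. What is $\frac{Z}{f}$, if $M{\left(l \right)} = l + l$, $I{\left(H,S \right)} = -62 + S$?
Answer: $- \frac{5306636537}{86643621754581521952} \approx -6.1247 \cdot 10^{-11}$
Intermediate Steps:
$M{\left(l \right)} = 2 l$
$Z = - \frac{5306636537}{27966371313132}$ ($Z = \frac{\left(-62 - 687\right) + \frac{1}{2139355 + 4945607}}{2 \left(-1043\right) + 3949372} = \frac{-749 + \frac{1}{7084962}}{-2086 + 3949372} = \frac{-749 + \frac{1}{7084962}}{3947286} = \left(- \frac{5306636537}{7084962}\right) \frac{1}{3947286} = - \frac{5306636537}{27966371313132} \approx -0.00018975$)
$\frac{Z}{f} = - \frac{5306636537}{27966371313132 \cdot 3098136} = \left(- \frac{5306636537}{27966371313132}\right) \frac{1}{3098136} = - \frac{5306636537}{86643621754581521952}$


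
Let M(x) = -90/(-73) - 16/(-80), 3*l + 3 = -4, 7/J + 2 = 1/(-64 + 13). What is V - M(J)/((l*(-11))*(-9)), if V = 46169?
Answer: 3892739758/84315 ≈ 46169.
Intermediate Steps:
J = -357/103 (J = 7/(-2 + 1/(-64 + 13)) = 7/(-2 + 1/(-51)) = 7/(-2 - 1/51) = 7/(-103/51) = 7*(-51/103) = -357/103 ≈ -3.4660)
l = -7/3 (l = -1 + (1/3)*(-4) = -1 - 4/3 = -7/3 ≈ -2.3333)
M(x) = 523/365 (M(x) = -90*(-1/73) - 16*(-1/80) = 90/73 + 1/5 = 523/365)
V - M(J)/((l*(-11))*(-9)) = 46169 - 523/(365*(-7/3*(-11)*(-9))) = 46169 - 523/(365*((77/3)*(-9))) = 46169 - 523/(365*(-231)) = 46169 - 523*(-1)/(365*231) = 46169 - 1*(-523/84315) = 46169 + 523/84315 = 3892739758/84315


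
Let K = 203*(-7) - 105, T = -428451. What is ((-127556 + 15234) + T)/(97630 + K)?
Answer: -540773/96104 ≈ -5.6270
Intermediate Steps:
K = -1526 (K = -1421 - 105 = -1526)
((-127556 + 15234) + T)/(97630 + K) = ((-127556 + 15234) - 428451)/(97630 - 1526) = (-112322 - 428451)/96104 = -540773*1/96104 = -540773/96104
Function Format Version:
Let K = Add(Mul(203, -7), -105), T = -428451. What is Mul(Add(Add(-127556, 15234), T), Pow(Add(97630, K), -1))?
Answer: Rational(-540773, 96104) ≈ -5.6270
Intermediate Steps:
K = -1526 (K = Add(-1421, -105) = -1526)
Mul(Add(Add(-127556, 15234), T), Pow(Add(97630, K), -1)) = Mul(Add(Add(-127556, 15234), -428451), Pow(Add(97630, -1526), -1)) = Mul(Add(-112322, -428451), Pow(96104, -1)) = Mul(-540773, Rational(1, 96104)) = Rational(-540773, 96104)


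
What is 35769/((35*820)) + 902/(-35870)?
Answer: 125714663/102946900 ≈ 1.2212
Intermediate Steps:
35769/((35*820)) + 902/(-35870) = 35769/28700 + 902*(-1/35870) = 35769*(1/28700) - 451/17935 = 35769/28700 - 451/17935 = 125714663/102946900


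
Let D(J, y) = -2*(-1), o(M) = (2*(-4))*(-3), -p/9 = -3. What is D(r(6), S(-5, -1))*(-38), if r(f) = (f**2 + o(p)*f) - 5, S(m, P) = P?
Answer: -76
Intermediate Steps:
p = 27 (p = -9*(-3) = 27)
o(M) = 24 (o(M) = -8*(-3) = 24)
r(f) = -5 + f**2 + 24*f (r(f) = (f**2 + 24*f) - 5 = -5 + f**2 + 24*f)
D(J, y) = 2
D(r(6), S(-5, -1))*(-38) = 2*(-38) = -76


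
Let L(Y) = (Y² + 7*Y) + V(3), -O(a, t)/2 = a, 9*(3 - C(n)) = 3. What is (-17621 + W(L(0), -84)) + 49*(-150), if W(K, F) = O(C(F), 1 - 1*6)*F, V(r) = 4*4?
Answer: -24523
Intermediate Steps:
V(r) = 16
C(n) = 8/3 (C(n) = 3 - ⅑*3 = 3 - ⅓ = 8/3)
O(a, t) = -2*a
L(Y) = 16 + Y² + 7*Y (L(Y) = (Y² + 7*Y) + 16 = 16 + Y² + 7*Y)
W(K, F) = -16*F/3 (W(K, F) = (-2*8/3)*F = -16*F/3)
(-17621 + W(L(0), -84)) + 49*(-150) = (-17621 - 16/3*(-84)) + 49*(-150) = (-17621 + 448) - 7350 = -17173 - 7350 = -24523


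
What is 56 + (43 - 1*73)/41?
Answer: 2266/41 ≈ 55.268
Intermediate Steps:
56 + (43 - 1*73)/41 = 56 + (43 - 73)*(1/41) = 56 - 30*1/41 = 56 - 30/41 = 2266/41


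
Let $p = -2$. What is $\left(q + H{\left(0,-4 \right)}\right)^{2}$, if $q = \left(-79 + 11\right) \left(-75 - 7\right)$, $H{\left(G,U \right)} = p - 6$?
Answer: $31002624$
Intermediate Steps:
$H{\left(G,U \right)} = -8$ ($H{\left(G,U \right)} = -2 - 6 = -8$)
$q = 5576$ ($q = \left(-68\right) \left(-82\right) = 5576$)
$\left(q + H{\left(0,-4 \right)}\right)^{2} = \left(5576 - 8\right)^{2} = 5568^{2} = 31002624$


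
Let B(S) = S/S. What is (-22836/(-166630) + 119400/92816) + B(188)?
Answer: 2342568641/966620630 ≈ 2.4235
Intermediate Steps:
B(S) = 1
(-22836/(-166630) + 119400/92816) + B(188) = (-22836/(-166630) + 119400/92816) + 1 = (-22836*(-1/166630) + 119400*(1/92816)) + 1 = (11418/83315 + 14925/11602) + 1 = 1375948011/966620630 + 1 = 2342568641/966620630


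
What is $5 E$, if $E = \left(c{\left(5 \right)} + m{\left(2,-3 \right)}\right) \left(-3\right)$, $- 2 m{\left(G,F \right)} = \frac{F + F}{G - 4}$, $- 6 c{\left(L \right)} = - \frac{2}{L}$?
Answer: $\frac{43}{2} \approx 21.5$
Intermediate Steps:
$c{\left(L \right)} = \frac{1}{3 L}$ ($c{\left(L \right)} = - \frac{\left(-2\right) \frac{1}{L}}{6} = \frac{1}{3 L}$)
$m{\left(G,F \right)} = - \frac{F}{-4 + G}$ ($m{\left(G,F \right)} = - \frac{\left(F + F\right) \frac{1}{G - 4}}{2} = - \frac{2 F \frac{1}{-4 + G}}{2} = - \frac{F}{-4 + G}$)
$E = \frac{43}{10}$ ($E = \left(\frac{1}{3 \cdot 5} - - \frac{3}{-4 + 2}\right) \left(-3\right) = \left(\frac{1}{3} \cdot \frac{1}{5} - - \frac{3}{-2}\right) \left(-3\right) = \left(\frac{1}{15} - \left(-3\right) \left(- \frac{1}{2}\right)\right) \left(-3\right) = \left(\frac{1}{15} - \frac{3}{2}\right) \left(-3\right) = \left(- \frac{43}{30}\right) \left(-3\right) = \frac{43}{10} \approx 4.3$)
$5 E = 5 \cdot \frac{43}{10} = \frac{43}{2}$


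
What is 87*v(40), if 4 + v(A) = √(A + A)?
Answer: -348 + 348*√5 ≈ 430.15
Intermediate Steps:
v(A) = -4 + √2*√A (v(A) = -4 + √(A + A) = -4 + √(2*A) = -4 + √2*√A)
87*v(40) = 87*(-4 + √2*√40) = 87*(-4 + √2*(2*√10)) = 87*(-4 + 4*√5) = -348 + 348*√5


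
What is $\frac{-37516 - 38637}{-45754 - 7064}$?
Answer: $\frac{76153}{52818} \approx 1.4418$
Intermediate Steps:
$\frac{-37516 - 38637}{-45754 - 7064} = - \frac{76153}{-52818} = \left(-76153\right) \left(- \frac{1}{52818}\right) = \frac{76153}{52818}$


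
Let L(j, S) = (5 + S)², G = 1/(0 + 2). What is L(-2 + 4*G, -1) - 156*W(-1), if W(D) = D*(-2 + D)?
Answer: -452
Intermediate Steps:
G = ½ (G = 1/2 = ½ ≈ 0.50000)
L(-2 + 4*G, -1) - 156*W(-1) = (5 - 1)² - (-156)*(-2 - 1) = 4² - (-156)*(-3) = 16 - 156*3 = 16 - 468 = -452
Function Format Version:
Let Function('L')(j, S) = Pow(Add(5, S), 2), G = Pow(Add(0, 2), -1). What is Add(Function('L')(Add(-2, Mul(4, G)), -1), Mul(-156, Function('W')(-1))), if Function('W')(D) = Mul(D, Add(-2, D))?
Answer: -452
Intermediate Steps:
G = Rational(1, 2) (G = Pow(2, -1) = Rational(1, 2) ≈ 0.50000)
Add(Function('L')(Add(-2, Mul(4, G)), -1), Mul(-156, Function('W')(-1))) = Add(Pow(Add(5, -1), 2), Mul(-156, Mul(-1, Add(-2, -1)))) = Add(Pow(4, 2), Mul(-156, Mul(-1, -3))) = Add(16, Mul(-156, 3)) = Add(16, -468) = -452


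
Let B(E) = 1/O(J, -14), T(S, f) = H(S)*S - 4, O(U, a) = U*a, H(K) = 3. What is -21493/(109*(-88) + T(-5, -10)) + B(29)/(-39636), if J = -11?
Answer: 18741722683/8380715112 ≈ 2.2363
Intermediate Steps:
T(S, f) = -4 + 3*S (T(S, f) = 3*S - 4 = -4 + 3*S)
B(E) = 1/154 (B(E) = 1/(-11*(-14)) = 1/154)
-21493/(109*(-88) + T(-5, -10)) + B(29)/(-39636) = -21493/(109*(-88) + (-4 + 3*(-5))) + (1/154)/(-39636) = -21493/(-9592 + (-4 - 15)) + (1/154)*(-1/39636) = -21493/(-9592 - 19) - 1/6103944 = -21493/(-9611) - 1/6103944 = -21493*(-1/9611) - 1/6103944 = 21493/9611 - 1/6103944 = 18741722683/8380715112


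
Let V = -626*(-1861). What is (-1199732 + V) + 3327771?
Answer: 3293025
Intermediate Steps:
V = 1164986
(-1199732 + V) + 3327771 = (-1199732 + 1164986) + 3327771 = -34746 + 3327771 = 3293025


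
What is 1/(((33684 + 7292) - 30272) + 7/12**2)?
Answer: 144/1541383 ≈ 9.3423e-5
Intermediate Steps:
1/(((33684 + 7292) - 30272) + 7/12**2) = 1/((40976 - 30272) + 7/144) = 1/(10704 + (1/144)*7) = 1/(10704 + 7/144) = 1/(1541383/144) = 144/1541383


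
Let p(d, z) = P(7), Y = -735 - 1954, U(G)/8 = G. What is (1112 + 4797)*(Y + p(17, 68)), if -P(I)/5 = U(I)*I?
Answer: -27470941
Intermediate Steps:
U(G) = 8*G
P(I) = -40*I² (P(I) = -5*8*I*I = -40*I²)
Y = -2689
p(d, z) = -1960 (p(d, z) = -40*7² = -40*49 = -1960)
(1112 + 4797)*(Y + p(17, 68)) = (1112 + 4797)*(-2689 - 1960) = 5909*(-4649) = -27470941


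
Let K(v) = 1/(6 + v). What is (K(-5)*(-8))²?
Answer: 64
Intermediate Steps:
(K(-5)*(-8))² = (-8/(6 - 5))² = (-8/1)² = (1*(-8))² = (-8)² = 64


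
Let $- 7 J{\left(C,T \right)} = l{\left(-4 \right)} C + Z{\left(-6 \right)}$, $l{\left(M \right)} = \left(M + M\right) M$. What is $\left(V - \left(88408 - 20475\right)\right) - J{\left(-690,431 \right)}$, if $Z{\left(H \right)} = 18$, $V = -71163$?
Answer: $- \frac{995734}{7} \approx -1.4225 \cdot 10^{5}$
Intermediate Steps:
$l{\left(M \right)} = 2 M^{2}$ ($l{\left(M \right)} = 2 M M = 2 M^{2}$)
$J{\left(C,T \right)} = - \frac{18}{7} - \frac{32 C}{7}$ ($J{\left(C,T \right)} = - \frac{2 \left(-4\right)^{2} C + 18}{7} = - \frac{2 \cdot 16 C + 18}{7} = - \frac{32 C + 18}{7} = - \frac{18 + 32 C}{7} = - \frac{18}{7} - \frac{32 C}{7}$)
$\left(V - \left(88408 - 20475\right)\right) - J{\left(-690,431 \right)} = \left(-71163 - \left(88408 - 20475\right)\right) - \left(- \frac{18}{7} - - \frac{22080}{7}\right) = \left(-71163 - \left(88408 - 20475\right)\right) - \left(- \frac{18}{7} + \frac{22080}{7}\right) = \left(-71163 - 67933\right) - \frac{22062}{7} = -139096 - \frac{22062}{7} = - \frac{995734}{7}$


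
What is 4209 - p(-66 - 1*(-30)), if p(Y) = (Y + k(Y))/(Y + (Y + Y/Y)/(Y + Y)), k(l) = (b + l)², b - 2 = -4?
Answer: 10863789/2557 ≈ 4248.6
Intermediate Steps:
b = -2 (b = 2 - 4 = -2)
k(l) = (-2 + l)²
p(Y) = (Y + (-2 + Y)²)/(Y + (1 + Y)/(2*Y)) (p(Y) = (Y + (-2 + Y)²)/(Y + (Y + Y/Y)/(Y + Y)) = (Y + (-2 + Y)²)/(Y + (Y + 1)/((2*Y))) = (Y + (-2 + Y)²)/(Y + (1 + Y)*(1/(2*Y))) = (Y + (-2 + Y)²)/(Y + (1 + Y)/(2*Y)))
4209 - p(-66 - 1*(-30)) = 4209 - 2*(-66 - 1*(-30))*((-66 - 1*(-30)) + (-2 + (-66 - 1*(-30)))²)/(1 + (-66 - 1*(-30)) + 2*(-66 - 1*(-30))²) = 4209 - 2*(-66 + 30)*((-66 + 30) + (-2 + (-66 + 30))²)/(1 + (-66 + 30) + 2*(-66 + 30)²) = 4209 - 2*(-36)*(-36 + (-2 - 36)²)/(1 - 36 + 2*(-36)²) = 4209 - 2*(-36)*(-36 + (-38)²)/(1 - 36 + 2*1296) = 4209 - 2*(-36)*(-36 + 1444)/(1 - 36 + 2592) = 4209 - 2*(-36)*1408/2557 = 4209 - 1*(-101376/2557) = 4209 + 101376/2557 = 10863789/2557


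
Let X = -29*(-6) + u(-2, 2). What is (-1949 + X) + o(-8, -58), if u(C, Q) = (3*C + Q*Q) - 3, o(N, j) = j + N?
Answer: -1846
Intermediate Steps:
o(N, j) = N + j
u(C, Q) = -3 + Q**2 + 3*C (u(C, Q) = (3*C + Q**2) - 3 = (Q**2 + 3*C) - 3 = -3 + Q**2 + 3*C)
X = 169 (X = -29*(-6) + (-3 + 2**2 + 3*(-2)) = 174 + (-3 + 4 - 6) = 174 - 5 = 169)
(-1949 + X) + o(-8, -58) = (-1949 + 169) + (-8 - 58) = -1780 - 66 = -1846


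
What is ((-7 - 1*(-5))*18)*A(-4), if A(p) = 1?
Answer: -36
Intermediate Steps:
((-7 - 1*(-5))*18)*A(-4) = ((-7 - 1*(-5))*18)*1 = ((-7 + 5)*18)*1 = -2*18*1 = -36*1 = -36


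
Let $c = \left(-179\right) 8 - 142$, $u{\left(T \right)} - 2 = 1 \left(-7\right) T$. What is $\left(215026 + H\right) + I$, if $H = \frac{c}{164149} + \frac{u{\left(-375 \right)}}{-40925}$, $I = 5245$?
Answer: $\frac{1479735549075202}{6717797825} \approx 2.2027 \cdot 10^{5}$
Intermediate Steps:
$u{\left(T \right)} = 2 - 7 T$ ($u{\left(T \right)} = 2 + 1 \left(-7\right) T = 2 - 7 T$)
$c = -1574$ ($c = -1432 - 142 = -1574$)
$H = - \frac{495635373}{6717797825}$ ($H = - \frac{1574}{164149} + \frac{2 - -2625}{-40925} = \left(-1574\right) \frac{1}{164149} + \left(2 + 2625\right) \left(- \frac{1}{40925}\right) = - \frac{1574}{164149} + 2627 \left(- \frac{1}{40925}\right) = - \frac{1574}{164149} - \frac{2627}{40925} = - \frac{495635373}{6717797825} \approx -0.073779$)
$\left(215026 + H\right) + I = \left(215026 - \frac{495635373}{6717797825}\right) + 5245 = \frac{1444500699483077}{6717797825} + 5245 = \frac{1479735549075202}{6717797825}$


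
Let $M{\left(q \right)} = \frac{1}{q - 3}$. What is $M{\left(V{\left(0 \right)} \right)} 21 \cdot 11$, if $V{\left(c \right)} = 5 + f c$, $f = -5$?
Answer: $\frac{231}{2} \approx 115.5$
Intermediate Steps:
$V{\left(c \right)} = 5 - 5 c$
$M{\left(q \right)} = \frac{1}{-3 + q}$
$M{\left(V{\left(0 \right)} \right)} 21 \cdot 11 = \frac{1}{-3 + \left(5 - 0\right)} 21 \cdot 11 = \frac{1}{-3 + \left(5 + 0\right)} 21 \cdot 11 = \frac{1}{-3 + 5} \cdot 21 \cdot 11 = \frac{1}{2} \cdot 21 \cdot 11 = \frac{21}{2} \cdot 11 = \frac{231}{2}$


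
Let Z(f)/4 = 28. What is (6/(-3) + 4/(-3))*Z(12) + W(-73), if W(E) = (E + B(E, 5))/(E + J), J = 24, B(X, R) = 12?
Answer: -54697/147 ≈ -372.09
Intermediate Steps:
Z(f) = 112 (Z(f) = 4*28 = 112)
W(E) = (12 + E)/(24 + E) (W(E) = (E + 12)/(E + 24) = (12 + E)/(24 + E))
(6/(-3) + 4/(-3))*Z(12) + W(-73) = (6/(-3) + 4/(-3))*112 + (12 - 73)/(24 - 73) = (6*(-⅓) + 4*(-⅓))*112 - 61/(-49) = (-2 - 4/3)*112 - 1/49*(-61) = -10/3*112 + 61/49 = -1120/3 + 61/49 = -54697/147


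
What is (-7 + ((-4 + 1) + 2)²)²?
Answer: 36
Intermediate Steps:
(-7 + ((-4 + 1) + 2)²)² = (-7 + (-3 + 2)²)² = (-7 + (-1)²)² = (-7 + 1)² = (-6)² = 36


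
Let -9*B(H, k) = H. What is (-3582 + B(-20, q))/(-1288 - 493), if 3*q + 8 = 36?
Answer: 32218/16029 ≈ 2.0100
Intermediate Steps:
q = 28/3 (q = -8/3 + (1/3)*36 = -8/3 + 12 = 28/3 ≈ 9.3333)
B(H, k) = -H/9
(-3582 + B(-20, q))/(-1288 - 493) = (-3582 - 1/9*(-20))/(-1288 - 493) = (-3582 + 20/9)/(-1781) = -32218/9*(-1/1781) = 32218/16029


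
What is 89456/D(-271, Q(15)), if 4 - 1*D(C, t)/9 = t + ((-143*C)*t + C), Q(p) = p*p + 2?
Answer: -89456/79171947 ≈ -0.0011299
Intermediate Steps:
Q(p) = 2 + p**2 (Q(p) = p**2 + 2 = 2 + p**2)
D(C, t) = 36 - 9*C - 9*t + 1287*C*t (D(C, t) = 36 - 9*(t + ((-143*C)*t + C)) = 36 - 9*(t + (-143*C*t + C)) = 36 - 9*(t + (C - 143*C*t)) = 36 - 9*(C + t - 143*C*t) = 36 + (-9*C - 9*t + 1287*C*t) = 36 - 9*C - 9*t + 1287*C*t)
89456/D(-271, Q(15)) = 89456/(36 - 9*(-271) - 9*(2 + 15**2) + 1287*(-271)*(2 + 15**2)) = 89456/(36 + 2439 - 9*(2 + 225) + 1287*(-271)*(2 + 225)) = 89456/(36 + 2439 - 9*227 + 1287*(-271)*227) = 89456/(36 + 2439 - 2043 - 79172379) = 89456/(-79171947) = 89456*(-1/79171947) = -89456/79171947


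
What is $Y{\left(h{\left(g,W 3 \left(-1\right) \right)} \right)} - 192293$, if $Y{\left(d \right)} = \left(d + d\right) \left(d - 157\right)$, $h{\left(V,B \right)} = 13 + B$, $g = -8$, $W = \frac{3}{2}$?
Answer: $- \frac{389635}{2} \approx -1.9482 \cdot 10^{5}$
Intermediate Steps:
$W = \frac{3}{2}$ ($W = 3 \cdot \frac{1}{2} = \frac{3}{2} \approx 1.5$)
$Y{\left(d \right)} = 2 d \left(-157 + d\right)$
$Y{\left(h{\left(g,W 3 \left(-1\right) \right)} \right)} - 192293 = 2 \left(13 + \frac{3}{2} \cdot 3 \left(-1\right)\right) \left(-157 + \left(13 + \frac{3}{2} \cdot 3 \left(-1\right)\right)\right) - 192293 = 2 \left(13 + \frac{9}{2} \left(-1\right)\right) \left(-157 + \left(13 + \frac{9}{2} \left(-1\right)\right)\right) - 192293 = 2 \left(13 - \frac{9}{2}\right) \left(-157 + \left(13 - \frac{9}{2}\right)\right) - 192293 = 2 \cdot \frac{17}{2} \left(-157 + \frac{17}{2}\right) - 192293 = 2 \cdot \frac{17}{2} \left(- \frac{297}{2}\right) - 192293 = - \frac{5049}{2} - 192293 = - \frac{389635}{2}$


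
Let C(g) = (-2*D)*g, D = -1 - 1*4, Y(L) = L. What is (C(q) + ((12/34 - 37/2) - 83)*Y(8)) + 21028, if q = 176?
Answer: 373640/17 ≈ 21979.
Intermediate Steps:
D = -5 (D = -1 - 4 = -5)
C(g) = 10*g (C(g) = (-2*(-5))*g = 10*g)
(C(q) + ((12/34 - 37/2) - 83)*Y(8)) + 21028 = (10*176 + ((12/34 - 37/2) - 83)*8) + 21028 = (1760 + ((12*(1/34) - 37*½) - 83)*8) + 21028 = (1760 + ((6/17 - 37/2) - 83)*8) + 21028 = (1760 + (-617/34 - 83)*8) + 21028 = (1760 - 3439/34*8) + 21028 = (1760 - 13756/17) + 21028 = 16164/17 + 21028 = 373640/17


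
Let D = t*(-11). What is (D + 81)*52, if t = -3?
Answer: 5928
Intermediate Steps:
D = 33 (D = -3*(-11) = 33)
(D + 81)*52 = (33 + 81)*52 = 114*52 = 5928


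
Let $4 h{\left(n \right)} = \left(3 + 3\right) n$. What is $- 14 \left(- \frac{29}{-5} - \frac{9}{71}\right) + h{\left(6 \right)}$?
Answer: $- \frac{25001}{355} \approx -70.425$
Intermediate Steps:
$h{\left(n \right)} = \frac{3 n}{2}$ ($h{\left(n \right)} = \frac{\left(3 + 3\right) n}{4} = \frac{6 n}{4} = \frac{3 n}{2}$)
$- 14 \left(- \frac{29}{-5} - \frac{9}{71}\right) + h{\left(6 \right)} = - 14 \left(- \frac{29}{-5} - \frac{9}{71}\right) + \frac{3}{2} \cdot 6 = - 14 \left(\left(-29\right) \left(- \frac{1}{5}\right) - \frac{9}{71}\right) + 9 = - 14 \left(\frac{29}{5} - \frac{9}{71}\right) + 9 = \left(-14\right) \frac{2014}{355} + 9 = - \frac{28196}{355} + 9 = - \frac{25001}{355}$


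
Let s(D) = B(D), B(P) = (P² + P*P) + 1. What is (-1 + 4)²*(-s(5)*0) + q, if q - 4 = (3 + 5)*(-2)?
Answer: -12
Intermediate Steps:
B(P) = 1 + 2*P² (B(P) = (P² + P²) + 1 = 2*P² + 1 = 1 + 2*P²)
s(D) = 1 + 2*D²
q = -12 (q = 4 + (3 + 5)*(-2) = 4 + 8*(-2) = 4 - 16 = -12)
(-1 + 4)²*(-s(5)*0) + q = (-1 + 4)²*(-(1 + 2*5²)*0) - 12 = 3²*(-(1 + 2*25)*0) - 12 = 9*(-(1 + 50)*0) - 12 = 9*(-1*51*0) - 12 = 9*(-51*0) - 12 = 9*0 - 12 = 0 - 12 = -12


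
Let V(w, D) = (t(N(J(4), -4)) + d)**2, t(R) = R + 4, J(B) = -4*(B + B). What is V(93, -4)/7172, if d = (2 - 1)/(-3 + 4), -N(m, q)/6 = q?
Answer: 841/7172 ≈ 0.11726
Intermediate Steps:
J(B) = -8*B
N(m, q) = -6*q
t(R) = 4 + R
d = 1 (d = 1/1 = 1*1 = 1)
V(w, D) = 841 (V(w, D) = ((4 - 6*(-4)) + 1)**2 = ((4 + 24) + 1)**2 = (28 + 1)**2 = 29**2 = 841)
V(93, -4)/7172 = 841/7172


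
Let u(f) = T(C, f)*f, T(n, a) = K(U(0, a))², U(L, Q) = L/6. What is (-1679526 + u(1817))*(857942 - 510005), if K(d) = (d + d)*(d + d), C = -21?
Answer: -584369237862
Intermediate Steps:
U(L, Q) = L/6 (U(L, Q) = L*(⅙) = L/6)
K(d) = 4*d² (K(d) = (2*d)*(2*d) = 4*d²)
T(n, a) = 0 (T(n, a) = (4*((⅙)*0)²)² = (4*0²)² = (4*0)² = 0² = 0)
u(f) = 0 (u(f) = 0*f = 0)
(-1679526 + u(1817))*(857942 - 510005) = (-1679526 + 0)*(857942 - 510005) = -1679526*347937 = -584369237862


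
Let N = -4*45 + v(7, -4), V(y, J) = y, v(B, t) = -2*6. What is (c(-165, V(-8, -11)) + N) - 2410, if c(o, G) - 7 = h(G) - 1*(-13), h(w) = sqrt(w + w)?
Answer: -2582 + 4*I ≈ -2582.0 + 4.0*I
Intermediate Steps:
v(B, t) = -12
h(w) = sqrt(2)*sqrt(w) (h(w) = sqrt(2*w) = sqrt(2)*sqrt(w))
c(o, G) = 20 + sqrt(2)*sqrt(G) (c(o, G) = 7 + (sqrt(2)*sqrt(G) - 1*(-13)) = 7 + (sqrt(2)*sqrt(G) + 13) = 7 + (13 + sqrt(2)*sqrt(G)) = 20 + sqrt(2)*sqrt(G))
N = -192 (N = -4*45 - 12 = -180 - 12 = -192)
(c(-165, V(-8, -11)) + N) - 2410 = ((20 + sqrt(2)*sqrt(-8)) - 192) - 2410 = ((20 + sqrt(2)*(2*I*sqrt(2))) - 192) - 2410 = ((20 + 4*I) - 192) - 2410 = (-172 + 4*I) - 2410 = -2582 + 4*I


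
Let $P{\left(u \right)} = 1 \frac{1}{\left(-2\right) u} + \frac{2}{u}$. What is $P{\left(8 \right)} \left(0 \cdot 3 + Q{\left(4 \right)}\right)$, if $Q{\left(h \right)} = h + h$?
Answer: $\frac{3}{2} \approx 1.5$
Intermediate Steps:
$Q{\left(h \right)} = 2 h$
$P{\left(u \right)} = \frac{3}{2 u}$ ($P{\left(u \right)} = 1 \left(- \frac{1}{2 u}\right) + \frac{2}{u} = - \frac{1}{2 u} + \frac{2}{u} = \frac{3}{2 u}$)
$P{\left(8 \right)} \left(0 \cdot 3 + Q{\left(4 \right)}\right) = \frac{3}{2 \cdot 8} \left(0 \cdot 3 + 2 \cdot 4\right) = \frac{3}{2} \cdot \frac{1}{8} \left(0 + 8\right) = \frac{3}{16} \cdot 8 = \frac{3}{2}$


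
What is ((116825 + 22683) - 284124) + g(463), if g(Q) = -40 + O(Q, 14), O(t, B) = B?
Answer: -144642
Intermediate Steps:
g(Q) = -26 (g(Q) = -40 + 14 = -26)
((116825 + 22683) - 284124) + g(463) = ((116825 + 22683) - 284124) - 26 = (139508 - 284124) - 26 = -144616 - 26 = -144642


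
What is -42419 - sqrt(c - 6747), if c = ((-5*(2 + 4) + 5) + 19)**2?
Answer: -42419 - I*sqrt(6711) ≈ -42419.0 - 81.921*I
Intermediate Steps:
c = 36 (c = ((-5*6 + 5) + 19)**2 = ((-30 + 5) + 19)**2 = (-25 + 19)**2 = (-6)**2 = 36)
-42419 - sqrt(c - 6747) = -42419 - sqrt(36 - 6747) = -42419 - sqrt(-6711) = -42419 - I*sqrt(6711)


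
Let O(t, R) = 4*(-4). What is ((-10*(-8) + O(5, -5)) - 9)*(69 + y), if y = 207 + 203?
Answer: 26345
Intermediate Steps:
O(t, R) = -16
y = 410
((-10*(-8) + O(5, -5)) - 9)*(69 + y) = ((-10*(-8) - 16) - 9)*(69 + 410) = ((80 - 16) - 9)*479 = (64 - 9)*479 = 55*479 = 26345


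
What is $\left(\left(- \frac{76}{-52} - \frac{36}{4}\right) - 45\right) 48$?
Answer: $- \frac{32784}{13} \approx -2521.8$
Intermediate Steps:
$\left(\left(- \frac{76}{-52} - \frac{36}{4}\right) - 45\right) 48 = \left(\left(\left(-76\right) \left(- \frac{1}{52}\right) - 9\right) - 45\right) 48 = \left(\left(\frac{19}{13} - 9\right) - 45\right) 48 = \left(- \frac{98}{13} - 45\right) 48 = \left(- \frac{683}{13}\right) 48 = - \frac{32784}{13}$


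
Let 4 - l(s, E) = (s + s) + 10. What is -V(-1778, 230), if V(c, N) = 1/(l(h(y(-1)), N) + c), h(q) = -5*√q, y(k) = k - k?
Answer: 1/1784 ≈ 0.00056054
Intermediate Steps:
y(k) = 0
l(s, E) = -6 - 2*s (l(s, E) = 4 - ((s + s) + 10) = 4 - (2*s + 10) = 4 - (10 + 2*s) = 4 + (-10 - 2*s) = -6 - 2*s)
V(c, N) = 1/(-6 + c) (V(c, N) = 1/((-6 - (-10)*√0) + c) = 1/((-6 - (-10)*0) + c) = 1/((-6 - 2*0) + c) = 1/((-6 + 0) + c) = 1/(-6 + c))
-V(-1778, 230) = -1/(-6 - 1778) = -1/(-1784) = -1*(-1/1784) = 1/1784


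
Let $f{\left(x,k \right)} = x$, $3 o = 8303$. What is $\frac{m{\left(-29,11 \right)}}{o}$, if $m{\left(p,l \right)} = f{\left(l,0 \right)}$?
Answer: $\frac{33}{8303} \approx 0.0039745$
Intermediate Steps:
$o = \frac{8303}{3}$ ($o = \frac{1}{3} \cdot 8303 = \frac{8303}{3} \approx 2767.7$)
$m{\left(p,l \right)} = l$
$\frac{m{\left(-29,11 \right)}}{o} = \frac{11}{\frac{8303}{3}} = 11 \cdot \frac{3}{8303} = \frac{33}{8303}$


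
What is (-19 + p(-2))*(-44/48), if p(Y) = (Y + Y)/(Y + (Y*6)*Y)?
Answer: 211/12 ≈ 17.583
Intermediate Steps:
p(Y) = 2*Y/(Y + 6*Y**2) (p(Y) = (2*Y)/(Y + (6*Y)*Y) = (2*Y)/(Y + 6*Y**2) = 2*Y/(Y + 6*Y**2))
(-19 + p(-2))*(-44/48) = (-19 + 2/(1 + 6*(-2)))*(-44/48) = (-19 + 2/(1 - 12))*(-44*1/48) = (-19 + 2/(-11))*(-11/12) = (-19 + 2*(-1/11))*(-11/12) = (-19 - 2/11)*(-11/12) = -211/11*(-11/12) = 211/12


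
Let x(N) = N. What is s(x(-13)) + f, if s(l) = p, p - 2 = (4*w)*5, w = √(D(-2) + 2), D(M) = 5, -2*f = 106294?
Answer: -53145 + 20*√7 ≈ -53092.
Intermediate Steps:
f = -53147 (f = -½*106294 = -53147)
w = √7 (w = √(5 + 2) = √7 ≈ 2.6458)
p = 2 + 20*√7 (p = 2 + (4*√7)*5 = 2 + 20*√7 ≈ 54.915)
s(l) = 2 + 20*√7
s(x(-13)) + f = (2 + 20*√7) - 53147 = -53145 + 20*√7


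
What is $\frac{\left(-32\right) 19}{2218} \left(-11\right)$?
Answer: $\frac{3344}{1109} \approx 3.0153$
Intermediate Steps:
$\frac{\left(-32\right) 19}{2218} \left(-11\right) = \left(-608\right) \frac{1}{2218} \left(-11\right) = \left(- \frac{304}{1109}\right) \left(-11\right) = \frac{3344}{1109}$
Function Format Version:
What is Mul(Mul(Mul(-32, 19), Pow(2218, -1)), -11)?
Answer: Rational(3344, 1109) ≈ 3.0153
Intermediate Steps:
Mul(Mul(Mul(-32, 19), Pow(2218, -1)), -11) = Mul(Mul(-608, Rational(1, 2218)), -11) = Mul(Rational(-304, 1109), -11) = Rational(3344, 1109)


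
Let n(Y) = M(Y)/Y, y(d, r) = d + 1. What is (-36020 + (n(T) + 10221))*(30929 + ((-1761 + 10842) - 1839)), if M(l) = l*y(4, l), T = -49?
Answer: -984582774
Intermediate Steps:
y(d, r) = 1 + d
M(l) = 5*l (M(l) = l*(1 + 4) = l*5 = 5*l)
n(Y) = 5 (n(Y) = (5*Y)/Y = 5)
(-36020 + (n(T) + 10221))*(30929 + ((-1761 + 10842) - 1839)) = (-36020 + (5 + 10221))*(30929 + ((-1761 + 10842) - 1839)) = (-36020 + 10226)*(30929 + (9081 - 1839)) = -25794*(30929 + 7242) = -25794*38171 = -984582774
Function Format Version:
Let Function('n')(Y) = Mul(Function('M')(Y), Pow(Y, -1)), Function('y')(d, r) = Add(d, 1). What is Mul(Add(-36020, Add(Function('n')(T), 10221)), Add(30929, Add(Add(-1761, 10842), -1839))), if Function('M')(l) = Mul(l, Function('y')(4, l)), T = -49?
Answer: -984582774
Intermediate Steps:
Function('y')(d, r) = Add(1, d)
Function('M')(l) = Mul(5, l) (Function('M')(l) = Mul(l, Add(1, 4)) = Mul(l, 5) = Mul(5, l))
Function('n')(Y) = 5 (Function('n')(Y) = Mul(Mul(5, Y), Pow(Y, -1)) = 5)
Mul(Add(-36020, Add(Function('n')(T), 10221)), Add(30929, Add(Add(-1761, 10842), -1839))) = Mul(Add(-36020, Add(5, 10221)), Add(30929, Add(Add(-1761, 10842), -1839))) = Mul(Add(-36020, 10226), Add(30929, Add(9081, -1839))) = Mul(-25794, Add(30929, 7242)) = Mul(-25794, 38171) = -984582774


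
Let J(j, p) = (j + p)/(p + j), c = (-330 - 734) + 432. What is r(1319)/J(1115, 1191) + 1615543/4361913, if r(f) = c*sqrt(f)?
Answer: 1615543/4361913 - 632*sqrt(1319) ≈ -22953.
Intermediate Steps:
c = -632 (c = -1064 + 432 = -632)
r(f) = -632*sqrt(f)
J(j, p) = 1 (J(j, p) = (j + p)/(j + p) = 1)
r(1319)/J(1115, 1191) + 1615543/4361913 = -632*sqrt(1319)/1 + 1615543/4361913 = -632*sqrt(1319)*1 + 1615543*(1/4361913) = -632*sqrt(1319) + 1615543/4361913 = 1615543/4361913 - 632*sqrt(1319)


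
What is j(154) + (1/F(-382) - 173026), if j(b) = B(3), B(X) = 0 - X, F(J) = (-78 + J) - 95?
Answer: -96031096/555 ≈ -1.7303e+5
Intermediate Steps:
F(J) = -173 + J
B(X) = -X
j(b) = -3 (j(b) = -1*3 = -3)
j(154) + (1/F(-382) - 173026) = -3 + (1/(-173 - 382) - 173026) = -3 + (1/(-555) - 173026) = -3 + (-1/555 - 173026) = -3 - 96029431/555 = -96031096/555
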